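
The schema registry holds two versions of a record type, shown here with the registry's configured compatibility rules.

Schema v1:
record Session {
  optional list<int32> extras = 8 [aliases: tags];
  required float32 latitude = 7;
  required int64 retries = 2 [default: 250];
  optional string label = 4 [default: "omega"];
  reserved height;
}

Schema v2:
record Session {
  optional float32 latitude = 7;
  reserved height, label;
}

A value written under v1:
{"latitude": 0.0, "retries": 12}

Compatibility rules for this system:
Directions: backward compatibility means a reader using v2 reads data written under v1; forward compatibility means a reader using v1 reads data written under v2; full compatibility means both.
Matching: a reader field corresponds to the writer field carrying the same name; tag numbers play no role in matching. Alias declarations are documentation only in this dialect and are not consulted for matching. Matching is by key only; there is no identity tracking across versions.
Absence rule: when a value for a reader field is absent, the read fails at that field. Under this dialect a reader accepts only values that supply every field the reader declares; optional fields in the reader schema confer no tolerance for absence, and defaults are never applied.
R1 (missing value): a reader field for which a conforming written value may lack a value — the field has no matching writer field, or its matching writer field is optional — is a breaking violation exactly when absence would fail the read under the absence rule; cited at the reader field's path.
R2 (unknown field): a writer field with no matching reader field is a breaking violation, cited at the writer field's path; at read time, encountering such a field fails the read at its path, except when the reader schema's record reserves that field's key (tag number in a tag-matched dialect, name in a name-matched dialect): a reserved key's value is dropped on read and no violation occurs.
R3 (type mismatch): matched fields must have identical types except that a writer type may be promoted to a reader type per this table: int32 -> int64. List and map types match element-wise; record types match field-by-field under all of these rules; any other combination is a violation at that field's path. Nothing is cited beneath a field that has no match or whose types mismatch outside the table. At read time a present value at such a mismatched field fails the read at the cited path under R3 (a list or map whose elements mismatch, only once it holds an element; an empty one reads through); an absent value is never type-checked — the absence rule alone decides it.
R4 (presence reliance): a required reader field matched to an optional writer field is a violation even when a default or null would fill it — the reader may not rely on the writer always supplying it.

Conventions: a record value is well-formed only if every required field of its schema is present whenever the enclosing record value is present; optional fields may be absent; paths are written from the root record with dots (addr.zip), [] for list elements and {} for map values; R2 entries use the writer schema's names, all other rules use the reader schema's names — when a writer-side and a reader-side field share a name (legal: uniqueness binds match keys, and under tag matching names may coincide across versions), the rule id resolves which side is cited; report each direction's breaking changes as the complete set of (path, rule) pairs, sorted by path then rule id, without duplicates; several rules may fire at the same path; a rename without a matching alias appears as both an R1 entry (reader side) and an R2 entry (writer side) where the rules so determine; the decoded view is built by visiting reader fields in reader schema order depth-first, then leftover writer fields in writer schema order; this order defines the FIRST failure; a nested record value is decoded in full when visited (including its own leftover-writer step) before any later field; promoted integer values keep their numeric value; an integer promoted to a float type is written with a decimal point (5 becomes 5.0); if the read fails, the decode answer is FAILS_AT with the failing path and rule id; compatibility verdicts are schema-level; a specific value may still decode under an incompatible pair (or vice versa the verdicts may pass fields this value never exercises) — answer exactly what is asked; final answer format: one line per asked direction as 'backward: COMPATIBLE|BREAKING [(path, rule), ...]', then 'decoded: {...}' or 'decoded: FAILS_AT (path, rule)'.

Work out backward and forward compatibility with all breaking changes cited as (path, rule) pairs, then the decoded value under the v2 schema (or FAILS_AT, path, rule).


arrows below run writer -> reader for Session
backward for Session (reader v2, writer v1):
  latitude: float32 -> float32, writer required; from latitude
  writer extras: unknown to reader
  writer retries: unknown to reader
  writer label: unknown to reader
  R2 fires at extras
  R2 fires at retries
  => backward: BREAKING (2)
forward for Session (reader v1, writer v2):
  no writer field matches reader extras
  latitude: float32 -> float32, writer optional; from latitude
  no writer field matches reader retries
  no writer field matches reader label
  R1 fires at extras
  R1 fires at label
  R1 fires at latitude
  R4 fires at latitude
  R1 fires at retries
  => forward: BREAKING (5)
migrating the Session value to v2:
  latitude := 0.0
  read fails at retries under R2 (unknown field)
  => FAILS_AT (retries, R2)

backward: BREAKING [(extras, R2), (retries, R2)]; forward: BREAKING [(extras, R1), (label, R1), (latitude, R1), (latitude, R4), (retries, R1)]; decoded: FAILS_AT (retries, R2)


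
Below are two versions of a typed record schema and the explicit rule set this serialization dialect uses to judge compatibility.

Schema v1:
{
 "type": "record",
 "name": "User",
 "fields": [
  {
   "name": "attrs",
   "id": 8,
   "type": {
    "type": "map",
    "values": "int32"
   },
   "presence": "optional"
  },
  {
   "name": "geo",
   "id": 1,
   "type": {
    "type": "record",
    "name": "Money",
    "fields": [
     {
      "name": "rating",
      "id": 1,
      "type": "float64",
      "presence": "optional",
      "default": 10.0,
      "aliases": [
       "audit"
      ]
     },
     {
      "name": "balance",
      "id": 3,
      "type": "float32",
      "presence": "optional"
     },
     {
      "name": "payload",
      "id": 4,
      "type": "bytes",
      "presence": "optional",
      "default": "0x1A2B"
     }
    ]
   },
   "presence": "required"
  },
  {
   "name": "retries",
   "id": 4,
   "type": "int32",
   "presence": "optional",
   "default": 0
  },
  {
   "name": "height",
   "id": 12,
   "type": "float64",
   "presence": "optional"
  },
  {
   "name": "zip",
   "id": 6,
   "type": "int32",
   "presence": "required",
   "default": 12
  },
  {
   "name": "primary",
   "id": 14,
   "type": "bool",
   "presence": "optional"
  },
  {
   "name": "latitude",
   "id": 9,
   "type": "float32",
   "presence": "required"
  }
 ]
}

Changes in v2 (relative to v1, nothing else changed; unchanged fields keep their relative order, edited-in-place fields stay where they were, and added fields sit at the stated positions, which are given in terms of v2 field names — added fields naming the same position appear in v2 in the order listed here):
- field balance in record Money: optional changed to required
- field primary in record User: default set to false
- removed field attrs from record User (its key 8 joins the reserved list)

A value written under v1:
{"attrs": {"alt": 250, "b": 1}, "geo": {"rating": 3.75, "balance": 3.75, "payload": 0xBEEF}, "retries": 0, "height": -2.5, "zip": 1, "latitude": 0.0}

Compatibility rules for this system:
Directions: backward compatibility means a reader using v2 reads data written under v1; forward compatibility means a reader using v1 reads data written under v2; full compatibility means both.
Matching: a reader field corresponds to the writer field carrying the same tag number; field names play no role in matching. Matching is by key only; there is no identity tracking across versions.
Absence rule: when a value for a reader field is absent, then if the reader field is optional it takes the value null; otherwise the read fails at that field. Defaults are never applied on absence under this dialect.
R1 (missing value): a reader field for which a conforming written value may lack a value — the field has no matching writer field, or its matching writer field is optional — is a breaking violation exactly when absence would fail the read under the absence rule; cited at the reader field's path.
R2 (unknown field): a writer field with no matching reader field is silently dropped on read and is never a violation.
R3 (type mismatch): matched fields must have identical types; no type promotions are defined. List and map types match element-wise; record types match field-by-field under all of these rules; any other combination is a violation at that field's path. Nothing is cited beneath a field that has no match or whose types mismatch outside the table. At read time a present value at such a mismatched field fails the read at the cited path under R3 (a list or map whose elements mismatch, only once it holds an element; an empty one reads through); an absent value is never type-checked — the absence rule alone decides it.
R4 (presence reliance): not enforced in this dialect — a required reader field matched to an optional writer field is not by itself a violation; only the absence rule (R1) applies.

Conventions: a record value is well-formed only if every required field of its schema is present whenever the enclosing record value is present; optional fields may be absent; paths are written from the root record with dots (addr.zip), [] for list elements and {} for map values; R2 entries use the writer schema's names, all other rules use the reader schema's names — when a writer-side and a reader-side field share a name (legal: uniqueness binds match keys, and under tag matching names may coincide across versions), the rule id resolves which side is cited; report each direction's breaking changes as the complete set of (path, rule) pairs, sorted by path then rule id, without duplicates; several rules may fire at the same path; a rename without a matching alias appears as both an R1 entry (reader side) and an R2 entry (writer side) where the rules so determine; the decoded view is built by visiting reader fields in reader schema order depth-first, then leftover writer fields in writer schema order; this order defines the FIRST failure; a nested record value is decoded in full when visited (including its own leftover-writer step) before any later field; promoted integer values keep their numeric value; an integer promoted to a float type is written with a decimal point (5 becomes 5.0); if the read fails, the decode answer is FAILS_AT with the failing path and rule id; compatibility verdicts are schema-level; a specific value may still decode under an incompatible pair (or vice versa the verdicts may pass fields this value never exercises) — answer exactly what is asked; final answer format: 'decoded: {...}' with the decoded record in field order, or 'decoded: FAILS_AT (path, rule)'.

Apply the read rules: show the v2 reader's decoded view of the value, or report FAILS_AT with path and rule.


in User below, arrows point writer -> reader
decoding the User value with the v2 reader:
  geo.rating := 3.75
  geo.balance := 3.75
  geo.payload := 0xBEEF
  retries := 0
  height := -2.5
  zip := 1
  primary := null (absent, optional -> null)
  latitude := 0.0
  writer attrs: unknown -> dropped
  => decoded: {"geo": {"rating": 3.75, "balance": 3.75, "payload": 0xBEEF}, "retries": 0, "height": -2.5, "zip": 1, "primary": null, "latitude": 0.0}
checking off the User differences that do not matter here:
  field balance in record Money: optional changed to required -> affects the rule determinations only; this particular User value decodes identically
  field primary in record User: default set to false -> fires no rule on User under this dialect and leaves the result unchanged

decoded: {"geo": {"rating": 3.75, "balance": 3.75, "payload": 0xBEEF}, "retries": 0, "height": -2.5, "zip": 1, "primary": null, "latitude": 0.0}


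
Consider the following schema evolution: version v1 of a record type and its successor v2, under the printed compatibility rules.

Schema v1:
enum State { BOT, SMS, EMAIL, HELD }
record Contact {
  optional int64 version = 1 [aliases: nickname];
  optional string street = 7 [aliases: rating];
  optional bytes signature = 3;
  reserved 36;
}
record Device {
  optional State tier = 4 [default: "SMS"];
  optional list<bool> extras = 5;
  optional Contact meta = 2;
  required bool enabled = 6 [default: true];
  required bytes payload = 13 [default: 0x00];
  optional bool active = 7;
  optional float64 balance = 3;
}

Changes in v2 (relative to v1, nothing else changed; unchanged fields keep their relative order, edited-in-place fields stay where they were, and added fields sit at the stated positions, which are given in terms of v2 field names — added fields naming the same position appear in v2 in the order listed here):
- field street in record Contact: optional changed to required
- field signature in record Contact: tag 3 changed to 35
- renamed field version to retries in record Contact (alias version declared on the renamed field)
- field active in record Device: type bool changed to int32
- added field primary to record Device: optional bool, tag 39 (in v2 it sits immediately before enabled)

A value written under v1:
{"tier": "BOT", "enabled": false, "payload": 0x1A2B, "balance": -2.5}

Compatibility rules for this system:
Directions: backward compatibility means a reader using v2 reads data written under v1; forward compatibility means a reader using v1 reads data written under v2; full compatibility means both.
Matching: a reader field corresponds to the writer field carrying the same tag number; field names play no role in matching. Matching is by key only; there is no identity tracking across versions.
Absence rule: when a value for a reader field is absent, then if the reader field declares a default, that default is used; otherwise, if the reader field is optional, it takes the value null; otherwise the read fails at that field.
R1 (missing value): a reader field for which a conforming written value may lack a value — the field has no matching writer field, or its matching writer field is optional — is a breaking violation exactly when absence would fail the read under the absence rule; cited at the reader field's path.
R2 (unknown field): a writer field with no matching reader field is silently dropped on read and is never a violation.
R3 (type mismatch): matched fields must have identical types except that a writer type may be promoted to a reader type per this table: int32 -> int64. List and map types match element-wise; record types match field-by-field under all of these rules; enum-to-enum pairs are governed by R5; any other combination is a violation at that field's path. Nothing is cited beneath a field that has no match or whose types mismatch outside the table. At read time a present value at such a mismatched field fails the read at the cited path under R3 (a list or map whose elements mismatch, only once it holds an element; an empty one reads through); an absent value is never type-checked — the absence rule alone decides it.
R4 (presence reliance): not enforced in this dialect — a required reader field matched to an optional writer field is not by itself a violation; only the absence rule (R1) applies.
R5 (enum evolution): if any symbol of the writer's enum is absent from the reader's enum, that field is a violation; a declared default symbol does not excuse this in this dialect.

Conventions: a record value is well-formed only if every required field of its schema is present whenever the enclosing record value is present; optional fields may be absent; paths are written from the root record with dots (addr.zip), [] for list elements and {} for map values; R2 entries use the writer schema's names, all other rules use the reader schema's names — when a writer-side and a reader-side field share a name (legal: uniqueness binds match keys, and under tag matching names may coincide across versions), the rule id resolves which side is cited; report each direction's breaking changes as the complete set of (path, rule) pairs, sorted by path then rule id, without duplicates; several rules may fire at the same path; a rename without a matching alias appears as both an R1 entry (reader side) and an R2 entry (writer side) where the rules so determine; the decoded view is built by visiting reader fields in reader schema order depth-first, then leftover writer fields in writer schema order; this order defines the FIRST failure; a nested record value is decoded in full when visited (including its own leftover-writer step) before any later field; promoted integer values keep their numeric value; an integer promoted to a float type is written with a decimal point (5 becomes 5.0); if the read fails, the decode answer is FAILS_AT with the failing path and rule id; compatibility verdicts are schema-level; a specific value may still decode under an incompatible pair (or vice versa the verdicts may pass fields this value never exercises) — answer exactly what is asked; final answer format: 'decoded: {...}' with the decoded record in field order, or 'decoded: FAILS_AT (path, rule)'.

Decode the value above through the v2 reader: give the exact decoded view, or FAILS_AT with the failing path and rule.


decoded: {"tier": "BOT", "extras": null, "meta": null, "primary": null, "enabled": false, "payload": 0x1A2B, "active": null, "balance": -2.5}

the writer's type comes first in each Device pair
decode walk for Device under reader schema v2:
  tier := "BOT"
  extras := null (not supplied -> null)
  meta := null (not supplied -> null)
  primary := null (not supplied -> null)
  enabled := false
  payload := 0x1A2B
  active := null (not supplied -> null)
  balance := -2.5
  => decoded: {"tier": "BOT", "extras": null, "meta": null, "primary": null, "enabled": false, "payload": 0x1A2B, "active": null, "balance": -2.5}
the rest of the Device diff is inert for this question:
  field street in record Contact: optional changed to required -> shifts the Device verdicts, not this decode
  field signature in record Contact: tag 3 changed to 35 -> inert under this dialect — no rule fires on Device and the result does not move
  renamed field version to retries in record Contact (alias version declared on the renamed field) -> inert under this dialect — no rule fires on Device and the result does not move
  field active in record Device: type bool changed to int32 -> shifts the Device verdicts, not this decode


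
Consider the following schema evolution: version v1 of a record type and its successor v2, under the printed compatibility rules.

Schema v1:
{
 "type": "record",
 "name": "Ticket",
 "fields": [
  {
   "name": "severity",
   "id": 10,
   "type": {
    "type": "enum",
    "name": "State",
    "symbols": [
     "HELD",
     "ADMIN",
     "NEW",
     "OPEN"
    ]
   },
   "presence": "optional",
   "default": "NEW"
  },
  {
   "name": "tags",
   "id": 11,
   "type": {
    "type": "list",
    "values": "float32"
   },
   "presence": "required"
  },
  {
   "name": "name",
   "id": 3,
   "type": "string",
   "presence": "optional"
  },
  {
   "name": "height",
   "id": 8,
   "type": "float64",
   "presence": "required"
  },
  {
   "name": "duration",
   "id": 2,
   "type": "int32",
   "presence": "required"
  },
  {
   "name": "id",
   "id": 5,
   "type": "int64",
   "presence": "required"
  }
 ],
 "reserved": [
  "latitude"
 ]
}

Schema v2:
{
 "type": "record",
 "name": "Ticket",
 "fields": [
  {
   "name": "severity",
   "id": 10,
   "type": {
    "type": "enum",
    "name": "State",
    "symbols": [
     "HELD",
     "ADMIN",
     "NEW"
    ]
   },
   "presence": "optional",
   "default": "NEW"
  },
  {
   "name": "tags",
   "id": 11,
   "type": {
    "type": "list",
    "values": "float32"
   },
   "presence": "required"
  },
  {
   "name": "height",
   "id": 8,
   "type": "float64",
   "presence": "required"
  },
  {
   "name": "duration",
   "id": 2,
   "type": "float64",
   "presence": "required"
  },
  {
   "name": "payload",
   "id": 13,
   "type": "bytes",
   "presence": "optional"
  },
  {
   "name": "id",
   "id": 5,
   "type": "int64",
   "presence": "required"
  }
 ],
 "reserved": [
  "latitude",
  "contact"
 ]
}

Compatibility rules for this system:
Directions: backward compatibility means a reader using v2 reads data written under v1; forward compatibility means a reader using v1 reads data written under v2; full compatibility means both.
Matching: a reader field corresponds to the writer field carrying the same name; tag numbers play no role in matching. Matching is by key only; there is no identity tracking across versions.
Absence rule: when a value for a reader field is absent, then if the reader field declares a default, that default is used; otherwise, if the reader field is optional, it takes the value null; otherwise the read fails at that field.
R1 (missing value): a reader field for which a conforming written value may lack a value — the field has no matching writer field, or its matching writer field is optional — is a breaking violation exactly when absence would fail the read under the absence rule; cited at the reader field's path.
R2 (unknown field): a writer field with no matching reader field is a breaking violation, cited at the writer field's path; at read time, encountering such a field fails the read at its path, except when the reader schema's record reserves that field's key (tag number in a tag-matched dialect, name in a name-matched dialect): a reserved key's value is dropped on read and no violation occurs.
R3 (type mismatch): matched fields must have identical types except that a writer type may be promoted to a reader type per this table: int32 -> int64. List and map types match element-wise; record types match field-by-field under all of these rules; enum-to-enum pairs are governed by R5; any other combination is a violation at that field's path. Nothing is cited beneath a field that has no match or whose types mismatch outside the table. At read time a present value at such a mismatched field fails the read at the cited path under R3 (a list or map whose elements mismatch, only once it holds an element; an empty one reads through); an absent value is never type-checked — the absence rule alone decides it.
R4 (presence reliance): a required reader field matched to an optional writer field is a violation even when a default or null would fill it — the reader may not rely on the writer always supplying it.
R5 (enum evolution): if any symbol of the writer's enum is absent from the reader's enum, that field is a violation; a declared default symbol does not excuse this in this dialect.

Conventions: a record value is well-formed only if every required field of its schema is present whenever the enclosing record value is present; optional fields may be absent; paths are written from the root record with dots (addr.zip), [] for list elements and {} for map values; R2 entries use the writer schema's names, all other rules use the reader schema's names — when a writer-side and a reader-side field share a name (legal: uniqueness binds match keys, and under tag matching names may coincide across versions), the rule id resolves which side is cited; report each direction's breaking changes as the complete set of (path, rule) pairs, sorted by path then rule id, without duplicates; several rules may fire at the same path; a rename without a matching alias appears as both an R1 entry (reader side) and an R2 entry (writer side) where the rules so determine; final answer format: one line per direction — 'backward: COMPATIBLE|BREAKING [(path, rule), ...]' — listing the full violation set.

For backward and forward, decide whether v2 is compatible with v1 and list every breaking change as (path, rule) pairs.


arrows below run writer -> reader for Ticket
backward for Ticket (reader v2, writer v1):
  severity <- severity (State -> State, writer optional)
  tags <- tags (list<float32> -> list<float32>, writer required)
  height <- height (float64 -> float64, writer required)
  duration <- duration (int32 -> float64, writer required)
  payload: no writer-side match
  id <- id (int64 -> int64, writer required)
  leftover writer field: name
  violation R3 at duration
  violation R2 at name
  violation R5 at severity
  => 3 violation(s): backward is BREAKING for Ticket
forward for Ticket (reader v1, writer v2):
  severity <- severity (State -> State, writer optional)
  tags <- tags (list<float32> -> list<float32>, writer required)
  name: no writer-side match
  height <- height (float64 -> float64, writer required)
  duration <- duration (float64 -> int32, writer required)
  id <- id (int64 -> int64, writer required)
  leftover writer field: payload
  violation R3 at duration
  violation R2 at payload
  => 2 violation(s): forward is BREAKING for Ticket

backward: BREAKING [(duration, R3), (name, R2), (severity, R5)]; forward: BREAKING [(duration, R3), (payload, R2)]


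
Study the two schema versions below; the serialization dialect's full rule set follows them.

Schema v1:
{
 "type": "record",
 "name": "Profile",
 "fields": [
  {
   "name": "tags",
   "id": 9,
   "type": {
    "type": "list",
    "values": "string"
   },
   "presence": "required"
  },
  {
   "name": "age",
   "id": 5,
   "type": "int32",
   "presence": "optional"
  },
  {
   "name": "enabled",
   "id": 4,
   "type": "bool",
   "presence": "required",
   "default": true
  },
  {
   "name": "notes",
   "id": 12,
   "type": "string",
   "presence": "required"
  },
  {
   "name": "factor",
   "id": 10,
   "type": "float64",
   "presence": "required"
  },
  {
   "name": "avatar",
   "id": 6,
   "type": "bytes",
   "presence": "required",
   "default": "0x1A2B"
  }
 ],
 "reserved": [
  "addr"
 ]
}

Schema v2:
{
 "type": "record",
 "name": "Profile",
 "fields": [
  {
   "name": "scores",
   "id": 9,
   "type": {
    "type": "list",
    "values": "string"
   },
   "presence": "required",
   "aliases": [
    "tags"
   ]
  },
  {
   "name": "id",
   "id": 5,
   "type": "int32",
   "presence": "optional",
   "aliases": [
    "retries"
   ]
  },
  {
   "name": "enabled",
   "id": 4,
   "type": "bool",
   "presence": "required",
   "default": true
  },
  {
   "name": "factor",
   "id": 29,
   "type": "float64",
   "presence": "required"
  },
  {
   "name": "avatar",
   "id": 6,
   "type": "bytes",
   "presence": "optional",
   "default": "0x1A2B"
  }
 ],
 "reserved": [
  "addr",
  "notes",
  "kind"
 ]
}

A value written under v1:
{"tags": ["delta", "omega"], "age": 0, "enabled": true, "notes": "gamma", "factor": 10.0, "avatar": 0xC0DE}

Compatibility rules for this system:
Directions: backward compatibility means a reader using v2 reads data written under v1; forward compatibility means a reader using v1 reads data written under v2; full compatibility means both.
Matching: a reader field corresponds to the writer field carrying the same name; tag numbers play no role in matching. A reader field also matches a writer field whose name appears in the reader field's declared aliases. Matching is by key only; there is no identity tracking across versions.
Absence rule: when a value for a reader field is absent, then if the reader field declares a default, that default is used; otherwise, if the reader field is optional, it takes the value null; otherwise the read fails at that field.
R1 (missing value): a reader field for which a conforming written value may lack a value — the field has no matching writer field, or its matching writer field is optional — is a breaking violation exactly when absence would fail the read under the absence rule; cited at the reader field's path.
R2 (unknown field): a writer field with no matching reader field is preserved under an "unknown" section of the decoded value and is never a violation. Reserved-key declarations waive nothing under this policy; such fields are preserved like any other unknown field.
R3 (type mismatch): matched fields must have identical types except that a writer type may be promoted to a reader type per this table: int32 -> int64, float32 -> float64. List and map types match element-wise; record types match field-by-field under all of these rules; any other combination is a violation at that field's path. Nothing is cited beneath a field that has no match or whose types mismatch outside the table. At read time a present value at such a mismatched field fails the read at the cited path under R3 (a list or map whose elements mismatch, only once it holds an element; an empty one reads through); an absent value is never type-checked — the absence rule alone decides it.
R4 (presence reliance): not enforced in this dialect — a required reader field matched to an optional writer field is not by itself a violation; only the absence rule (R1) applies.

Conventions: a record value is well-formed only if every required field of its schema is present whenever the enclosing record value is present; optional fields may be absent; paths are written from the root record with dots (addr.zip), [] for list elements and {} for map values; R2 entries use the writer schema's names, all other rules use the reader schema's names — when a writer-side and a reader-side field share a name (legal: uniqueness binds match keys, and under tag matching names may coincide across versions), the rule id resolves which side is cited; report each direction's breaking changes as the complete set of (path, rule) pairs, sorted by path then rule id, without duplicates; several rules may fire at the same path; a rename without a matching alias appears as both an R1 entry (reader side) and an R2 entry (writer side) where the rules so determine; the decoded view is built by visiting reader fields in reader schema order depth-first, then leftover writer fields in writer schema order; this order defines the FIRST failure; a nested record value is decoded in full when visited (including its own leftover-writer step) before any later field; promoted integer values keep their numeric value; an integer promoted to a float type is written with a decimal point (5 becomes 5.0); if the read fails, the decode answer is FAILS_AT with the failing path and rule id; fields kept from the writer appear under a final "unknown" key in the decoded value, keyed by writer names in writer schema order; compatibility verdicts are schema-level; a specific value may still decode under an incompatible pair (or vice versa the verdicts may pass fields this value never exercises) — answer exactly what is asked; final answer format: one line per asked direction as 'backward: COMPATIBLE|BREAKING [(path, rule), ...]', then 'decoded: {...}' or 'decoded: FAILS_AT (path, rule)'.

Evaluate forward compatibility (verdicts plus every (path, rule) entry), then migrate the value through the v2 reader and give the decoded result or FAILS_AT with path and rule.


arrows below run writer -> reader for Profile
forward analysis of Profile with v1 as reader and v2 as writer:
  tags: no writer-side match
  age: no writer-side match
  bool -> bool, writer required: enabled aligns to enabled
  notes: no writer-side match
  float64 -> float64, writer required: factor aligns to factor
  bytes -> bytes, writer optional: avatar aligns to avatar
  leftover writer field: scores
  leftover writer field: id
  violation R1 at notes
  violation R1 at tags
  => forward verdict for Profile: BREAKING, 2 violation(s)
decode walk for Profile under reader schema v2:
  scores := ["delta", "omega"] (from writer tags)
  id := null (absent, optional -> null)
  enabled := true
  factor := 10.0
  avatar := 0xC0DE
  writer age: kept under "unknown"
  writer notes: kept under "unknown"
  => decoded: {"scores": ["delta", "omega"], "id": null, "enabled": true, "factor": 10.0, "avatar": 0xC0DE, "unknown": {"age": 0, "notes": "gamma"}}
diffs on Profile not affecting the asked answer:
  field factor in record Profile: tag 10 changed to 29 -> triggers nothing under Profile's printed rules — same verdict
  field avatar in record Profile: required changed to optional -> triggers nothing under Profile's printed rules — same verdict

forward: BREAKING [(notes, R1), (tags, R1)]; decoded: {"scores": ["delta", "omega"], "id": null, "enabled": true, "factor": 10.0, "avatar": 0xC0DE, "unknown": {"age": 0, "notes": "gamma"}}


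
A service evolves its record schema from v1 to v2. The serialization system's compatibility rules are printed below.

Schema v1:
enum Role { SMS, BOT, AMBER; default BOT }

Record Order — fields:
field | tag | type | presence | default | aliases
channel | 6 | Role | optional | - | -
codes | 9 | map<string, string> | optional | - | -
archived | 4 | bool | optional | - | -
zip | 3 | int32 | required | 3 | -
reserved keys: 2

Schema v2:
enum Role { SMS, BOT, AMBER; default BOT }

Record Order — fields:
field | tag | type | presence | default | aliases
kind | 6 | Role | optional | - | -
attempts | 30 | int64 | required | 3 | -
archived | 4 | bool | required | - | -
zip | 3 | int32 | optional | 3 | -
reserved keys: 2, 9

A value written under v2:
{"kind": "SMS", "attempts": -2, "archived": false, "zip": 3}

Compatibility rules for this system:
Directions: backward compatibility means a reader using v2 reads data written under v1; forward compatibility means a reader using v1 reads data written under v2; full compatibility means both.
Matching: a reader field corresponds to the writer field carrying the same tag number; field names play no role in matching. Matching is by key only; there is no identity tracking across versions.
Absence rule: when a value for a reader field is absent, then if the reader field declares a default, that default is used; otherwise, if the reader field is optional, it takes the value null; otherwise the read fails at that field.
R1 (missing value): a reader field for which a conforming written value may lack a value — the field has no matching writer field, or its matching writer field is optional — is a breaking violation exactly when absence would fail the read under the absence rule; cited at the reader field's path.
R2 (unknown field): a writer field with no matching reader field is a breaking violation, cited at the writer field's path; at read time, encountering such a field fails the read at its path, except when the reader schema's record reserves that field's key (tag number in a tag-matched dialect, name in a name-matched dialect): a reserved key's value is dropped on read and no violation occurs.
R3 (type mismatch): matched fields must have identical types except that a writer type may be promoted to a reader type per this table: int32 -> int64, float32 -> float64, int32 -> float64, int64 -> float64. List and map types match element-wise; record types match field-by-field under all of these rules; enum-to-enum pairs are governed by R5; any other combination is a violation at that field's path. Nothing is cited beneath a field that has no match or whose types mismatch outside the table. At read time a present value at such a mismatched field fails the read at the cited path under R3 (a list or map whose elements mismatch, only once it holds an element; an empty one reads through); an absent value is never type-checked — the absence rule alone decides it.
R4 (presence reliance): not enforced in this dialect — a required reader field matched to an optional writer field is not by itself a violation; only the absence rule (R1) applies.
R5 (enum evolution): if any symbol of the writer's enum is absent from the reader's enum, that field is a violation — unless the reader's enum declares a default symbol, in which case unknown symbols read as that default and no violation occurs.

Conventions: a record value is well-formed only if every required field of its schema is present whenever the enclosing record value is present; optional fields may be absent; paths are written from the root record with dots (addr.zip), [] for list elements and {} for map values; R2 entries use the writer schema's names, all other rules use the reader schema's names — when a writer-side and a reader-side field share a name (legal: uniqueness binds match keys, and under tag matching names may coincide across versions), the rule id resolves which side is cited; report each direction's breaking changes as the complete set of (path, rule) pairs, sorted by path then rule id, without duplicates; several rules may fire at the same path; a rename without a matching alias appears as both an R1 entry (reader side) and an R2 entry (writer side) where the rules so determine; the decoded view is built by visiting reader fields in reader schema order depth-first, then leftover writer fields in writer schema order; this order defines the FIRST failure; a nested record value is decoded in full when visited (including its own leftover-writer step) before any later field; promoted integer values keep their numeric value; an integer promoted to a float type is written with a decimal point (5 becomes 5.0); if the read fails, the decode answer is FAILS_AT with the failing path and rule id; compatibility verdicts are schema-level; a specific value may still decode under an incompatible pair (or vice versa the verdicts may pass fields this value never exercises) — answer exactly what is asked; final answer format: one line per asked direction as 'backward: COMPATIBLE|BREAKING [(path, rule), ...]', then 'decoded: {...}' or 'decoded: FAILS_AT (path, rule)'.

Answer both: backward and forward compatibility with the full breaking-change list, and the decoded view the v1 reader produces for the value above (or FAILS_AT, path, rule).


the writer's type comes first in each Order pair
backward for Order (reader v2, writer v1):
  kind <- channel (Role -> Role, writer optional)
  attempts: no writer match
  archived <- archived (bool -> bool, writer optional)
  zip <- zip (int32 -> int32, writer required)
  leftover writer field: codes
  violation R1 at archived
  => backward: BREAKING (1)
forward for Order (reader v1, writer v2):
  channel <- kind (Role -> Role, writer optional)
  codes: no writer match
  archived <- archived (bool -> bool, writer required)
  zip <- zip (int32 -> int32, writer optional)
  leftover writer field: attempts
  violation R2 at attempts
  => forward: BREAKING (1)
decode walk for Order under reader schema v1:
  channel := "SMS" (from writer kind)
  codes := null (not supplied -> null)
  archived := false
  zip := 3
  read fails at attempts under R2 (unknown field)
  => FAILS_AT (attempts, R2)

backward: BREAKING [(archived, R1)]; forward: BREAKING [(attempts, R2)]; decoded: FAILS_AT (attempts, R2)


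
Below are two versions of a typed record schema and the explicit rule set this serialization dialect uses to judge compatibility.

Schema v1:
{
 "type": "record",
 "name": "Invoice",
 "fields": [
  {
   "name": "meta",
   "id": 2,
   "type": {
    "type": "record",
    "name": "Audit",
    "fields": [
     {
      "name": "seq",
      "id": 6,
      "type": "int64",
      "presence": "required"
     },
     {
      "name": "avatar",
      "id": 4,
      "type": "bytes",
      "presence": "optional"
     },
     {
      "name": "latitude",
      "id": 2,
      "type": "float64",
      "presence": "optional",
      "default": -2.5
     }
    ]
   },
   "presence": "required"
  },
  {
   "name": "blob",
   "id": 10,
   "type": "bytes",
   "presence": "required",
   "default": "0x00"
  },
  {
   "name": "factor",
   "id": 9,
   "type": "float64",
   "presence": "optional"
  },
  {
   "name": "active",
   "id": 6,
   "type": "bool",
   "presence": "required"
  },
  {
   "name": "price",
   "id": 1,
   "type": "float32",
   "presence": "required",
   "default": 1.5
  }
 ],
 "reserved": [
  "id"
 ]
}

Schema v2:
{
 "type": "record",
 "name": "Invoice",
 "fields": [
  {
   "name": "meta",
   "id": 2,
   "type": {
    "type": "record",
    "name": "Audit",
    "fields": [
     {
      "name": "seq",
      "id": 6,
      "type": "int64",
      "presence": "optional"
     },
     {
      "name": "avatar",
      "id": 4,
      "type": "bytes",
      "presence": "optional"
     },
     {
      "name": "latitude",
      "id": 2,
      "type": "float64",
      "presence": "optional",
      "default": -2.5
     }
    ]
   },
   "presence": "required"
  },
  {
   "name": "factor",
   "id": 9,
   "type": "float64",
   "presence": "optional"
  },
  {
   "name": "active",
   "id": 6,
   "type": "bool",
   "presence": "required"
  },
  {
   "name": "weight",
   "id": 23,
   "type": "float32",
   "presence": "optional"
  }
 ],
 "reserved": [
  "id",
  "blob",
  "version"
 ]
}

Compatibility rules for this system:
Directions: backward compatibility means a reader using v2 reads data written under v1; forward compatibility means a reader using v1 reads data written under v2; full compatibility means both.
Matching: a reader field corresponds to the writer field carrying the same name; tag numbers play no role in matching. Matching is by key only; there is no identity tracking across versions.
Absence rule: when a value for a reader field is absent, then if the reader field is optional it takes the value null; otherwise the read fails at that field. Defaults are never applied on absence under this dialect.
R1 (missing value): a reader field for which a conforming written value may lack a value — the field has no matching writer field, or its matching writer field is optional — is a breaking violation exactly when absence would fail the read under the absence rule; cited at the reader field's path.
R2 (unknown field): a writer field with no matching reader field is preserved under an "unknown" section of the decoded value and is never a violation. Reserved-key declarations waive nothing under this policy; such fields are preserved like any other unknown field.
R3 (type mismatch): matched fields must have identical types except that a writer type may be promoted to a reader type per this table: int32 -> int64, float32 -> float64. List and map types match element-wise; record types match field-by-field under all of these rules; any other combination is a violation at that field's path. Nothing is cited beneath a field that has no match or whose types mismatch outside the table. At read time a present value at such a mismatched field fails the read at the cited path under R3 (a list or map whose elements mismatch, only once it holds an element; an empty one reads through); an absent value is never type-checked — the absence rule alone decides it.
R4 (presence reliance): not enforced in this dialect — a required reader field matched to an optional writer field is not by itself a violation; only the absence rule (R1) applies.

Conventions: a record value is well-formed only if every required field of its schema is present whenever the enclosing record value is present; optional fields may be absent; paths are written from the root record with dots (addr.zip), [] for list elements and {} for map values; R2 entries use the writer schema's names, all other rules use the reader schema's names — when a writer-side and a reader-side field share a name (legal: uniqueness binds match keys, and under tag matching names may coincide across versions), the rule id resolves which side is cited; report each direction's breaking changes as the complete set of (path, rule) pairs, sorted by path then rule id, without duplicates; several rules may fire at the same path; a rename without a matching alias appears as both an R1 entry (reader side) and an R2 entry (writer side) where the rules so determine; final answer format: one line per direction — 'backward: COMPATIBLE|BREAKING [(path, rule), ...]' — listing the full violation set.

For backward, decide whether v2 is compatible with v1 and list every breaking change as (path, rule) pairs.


each type pair in Invoice: writer, then reader
backward analysis of Invoice with v2 as reader and v1 as writer:
  meta: paired with writer meta (Audit -> Audit; writer required)
  factor: paired with writer factor (float64 -> float64; writer optional)
  active: paired with writer active (bool -> bool; writer required)
  no writer field matches reader weight
  leftover writer field: blob
  leftover writer field: price
  meta.seq: paired with writer meta.seq (int64 -> int64; writer required)
  meta.avatar: paired with writer meta.avatar (bytes -> bytes; writer optional)
  meta.latitude: paired with writer meta.latitude (float64 -> float64; writer optional)
  nothing fires on Invoice: backward is COMPATIBLE
remaining Invoice differences; none change what is asked:
  field seq in record Audit: required changed to optional -> fires only in the forward direction of Invoice, which is not asked here
  added field weight to record Invoice: optional float32, tag 23 (in v2 it sits last) -> no rule fires on it in Invoice's dialect; the asked verdict holds
  removed field price from record Invoice -> fires only in the forward direction of Invoice, which is not asked here
  removed field blob from record Invoice (its key "blob" joins the reserved list) -> fires only in the forward direction of Invoice, which is not asked here

backward: COMPATIBLE []
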